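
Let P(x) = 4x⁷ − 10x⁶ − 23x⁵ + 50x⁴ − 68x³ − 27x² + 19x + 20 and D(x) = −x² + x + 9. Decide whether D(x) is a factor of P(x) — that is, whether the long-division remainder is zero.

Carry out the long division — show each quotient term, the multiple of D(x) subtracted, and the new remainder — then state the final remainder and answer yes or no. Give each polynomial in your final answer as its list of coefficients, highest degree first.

Step 1: lead(4x⁷ − 10x⁶ − 23x⁵ + 50x⁴ − 68x³ − 27x² + 19x + 20) ÷ lead(D) = 4x⁷ ÷ −x² = −4x⁵. Subtract (−4x⁵)·D = 4x⁷ − 4x⁶ − 36x⁵. Remainder: −6x⁶ + 13x⁵ + 50x⁴ − 68x³ − 27x² + 19x + 20.
Step 2: lead(−6x⁶ + 13x⁵ + 50x⁴ − 68x³ − 27x² + 19x + 20) ÷ lead(D) = −6x⁶ ÷ −x² = 6x⁴. Subtract (6x⁴)·D = −6x⁶ + 6x⁵ + 54x⁴. Remainder: 7x⁵ − 4x⁴ − 68x³ − 27x² + 19x + 20.
Step 3: lead(7x⁵ − 4x⁴ − 68x³ − 27x² + 19x + 20) ÷ lead(D) = 7x⁵ ÷ −x² = −7x³. Subtract (−7x³)·D = 7x⁵ − 7x⁴ − 63x³. Remainder: 3x⁴ − 5x³ − 27x² + 19x + 20.
Step 4: lead(3x⁴ − 5x³ − 27x² + 19x + 20) ÷ lead(D) = 3x⁴ ÷ −x² = −3x². Subtract (−3x²)·D = 3x⁴ − 3x³ − 27x². Remainder: −2x³ + 19x + 20.
Step 5: lead(−2x³ + 19x + 20) ÷ lead(D) = −2x³ ÷ −x² = 2x. Subtract (2x)·D = −2x³ + 2x² + 18x. Remainder: −2x² + x + 20.
Step 6: lead(−2x² + x + 20) ÷ lead(D) = −2x² ÷ −x² = 2. Subtract (2)·D = −2x² + 2x + 18. Remainder: −x + 2.

R = [-1, 2], so D(x) is not a factor of P(x). no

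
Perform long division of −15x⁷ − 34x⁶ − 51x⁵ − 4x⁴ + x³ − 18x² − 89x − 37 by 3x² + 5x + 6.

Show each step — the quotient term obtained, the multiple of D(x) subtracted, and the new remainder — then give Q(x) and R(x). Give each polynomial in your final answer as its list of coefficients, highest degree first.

Step 1: lead(−15x⁷ − 34x⁶ − 51x⁵ − 4x⁴ + x³ − 18x² − 89x − 37) ÷ lead(D) = −15x⁷ ÷ 3x² = −5x⁵. Subtract (−5x⁵)·D = −15x⁷ − 25x⁶ − 30x⁵. Remainder: −9x⁶ − 21x⁵ − 4x⁴ + x³ − 18x² − 89x − 37.
Step 2: lead(−9x⁶ − 21x⁵ − 4x⁴ + x³ − 18x² − 89x − 37) ÷ lead(D) = −9x⁶ ÷ 3x² = −3x⁴. Subtract (−3x⁴)·D = −9x⁶ − 15x⁵ − 18x⁴. Remainder: −6x⁵ + 14x⁴ + x³ − 18x² − 89x − 37.
Step 3: lead(−6x⁵ + 14x⁴ + x³ − 18x² − 89x − 37) ÷ lead(D) = −6x⁵ ÷ 3x² = −2x³. Subtract (−2x³)·D = −6x⁵ − 10x⁴ − 12x³. Remainder: 24x⁴ + 13x³ − 18x² − 89x − 37.
Step 4: lead(24x⁴ + 13x³ − 18x² − 89x − 37) ÷ lead(D) = 24x⁴ ÷ 3x² = 8x². Subtract (8x²)·D = 24x⁴ + 40x³ + 48x². Remainder: −27x³ − 66x² − 89x − 37.
Step 5: lead(−27x³ − 66x² − 89x − 37) ÷ lead(D) = −27x³ ÷ 3x² = −9x. Subtract (−9x)·D = −27x³ − 45x² − 54x. Remainder: −21x² − 35x − 37.
Step 6: lead(−21x² − 35x − 37) ÷ lead(D) = −21x² ÷ 3x² = −7. Subtract (−7)·D = −21x² − 35x − 42. Remainder: 5.

Q = [-5, -3, -2, 8, -9, -7]; R = [5]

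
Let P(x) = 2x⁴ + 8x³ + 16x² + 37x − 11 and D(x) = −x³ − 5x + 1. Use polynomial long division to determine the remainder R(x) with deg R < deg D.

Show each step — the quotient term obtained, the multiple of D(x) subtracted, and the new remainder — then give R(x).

R(x) = 6x² − x − 3

Step 1: lead(2x⁴ + 8x³ + 16x² + 37x − 11) ÷ lead(D) = 2x⁴ ÷ −x³ = −2x. Subtract (−2x)·D = 2x⁴ + 10x² − 2x. Remainder: 8x³ + 6x² + 39x − 11.
Step 2: lead(8x³ + 6x² + 39x − 11) ÷ lead(D) = 8x³ ÷ −x³ = −8. Subtract (−8)·D = 8x³ + 40x − 8. Remainder: 6x² − x − 3.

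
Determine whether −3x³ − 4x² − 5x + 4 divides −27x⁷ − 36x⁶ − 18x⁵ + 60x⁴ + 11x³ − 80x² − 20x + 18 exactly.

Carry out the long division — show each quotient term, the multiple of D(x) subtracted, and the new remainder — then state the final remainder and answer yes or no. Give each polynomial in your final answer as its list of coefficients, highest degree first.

Step 1: lead(−27x⁷ − 36x⁶ − 18x⁵ + 60x⁴ + 11x³ − 80x² − 20x + 18) ÷ lead(D) = −27x⁷ ÷ −3x³ = 9x⁴. Subtract (9x⁴)·D = −27x⁷ − 36x⁶ − 45x⁵ + 36x⁴. Remainder: 27x⁵ + 24x⁴ + 11x³ − 80x² − 20x + 18.
Step 2: lead(27x⁵ + 24x⁴ + 11x³ − 80x² − 20x + 18) ÷ lead(D) = 27x⁵ ÷ −3x³ = −9x². Subtract (−9x²)·D = 27x⁵ + 36x⁴ + 45x³ − 36x². Remainder: −12x⁴ − 34x³ − 44x² − 20x + 18.
Step 3: lead(−12x⁴ − 34x³ − 44x² − 20x + 18) ÷ lead(D) = −12x⁴ ÷ −3x³ = 4x. Subtract (4x)·D = −12x⁴ − 16x³ − 20x² + 16x. Remainder: −18x³ − 24x² − 36x + 18.
Step 4: lead(−18x³ − 24x² − 36x + 18) ÷ lead(D) = −18x³ ÷ −3x³ = 6. Subtract (6)·D = −18x³ − 24x² − 30x + 24. Remainder: −6x − 6.

R = [-6, -6], so D(x) is not a factor of P(x). no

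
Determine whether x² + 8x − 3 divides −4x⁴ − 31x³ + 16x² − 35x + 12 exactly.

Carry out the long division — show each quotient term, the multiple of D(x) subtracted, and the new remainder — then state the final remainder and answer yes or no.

R(x) = 0, so D(x) is a factor of P(x). yes

Step 1: lead(−4x⁴ − 31x³ + 16x² − 35x + 12) ÷ lead(D) = −4x⁴ ÷ x² = −4x². Subtract (−4x²)·D = −4x⁴ − 32x³ + 12x². Remainder: x³ + 4x² − 35x + 12.
Step 2: lead(x³ + 4x² − 35x + 12) ÷ lead(D) = x³ ÷ x² = x. Subtract (x)·D = x³ + 8x² − 3x. Remainder: −4x² − 32x + 12.
Step 3: lead(−4x² − 32x + 12) ÷ lead(D) = −4x² ÷ x² = −4. Subtract (−4)·D = −4x² − 32x + 12. Remainder: 0.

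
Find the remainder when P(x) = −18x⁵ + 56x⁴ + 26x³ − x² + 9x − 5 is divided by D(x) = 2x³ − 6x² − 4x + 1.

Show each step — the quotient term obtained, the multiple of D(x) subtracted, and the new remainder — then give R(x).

Step 1: lead(−18x⁵ + 56x⁴ + 26x³ − x² + 9x − 5) ÷ lead(D) = −18x⁵ ÷ 2x³ = −9x². Subtract (−9x²)·D = −18x⁵ + 54x⁴ + 36x³ − 9x². Remainder: 2x⁴ − 10x³ + 8x² + 9x − 5.
Step 2: lead(2x⁴ − 10x³ + 8x² + 9x − 5) ÷ lead(D) = 2x⁴ ÷ 2x³ = x. Subtract (x)·D = 2x⁴ − 6x³ − 4x² + x. Remainder: −4x³ + 12x² + 8x − 5.
Step 3: lead(−4x³ + 12x² + 8x − 5) ÷ lead(D) = −4x³ ÷ 2x³ = −2. Subtract (−2)·D = −4x³ + 12x² + 8x − 2. Remainder: −3.

R(x) = −3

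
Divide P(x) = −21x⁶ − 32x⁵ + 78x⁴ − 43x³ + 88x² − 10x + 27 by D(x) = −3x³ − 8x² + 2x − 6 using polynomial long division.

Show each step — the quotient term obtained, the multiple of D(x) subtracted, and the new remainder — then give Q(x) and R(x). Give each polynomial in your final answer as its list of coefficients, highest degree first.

Q = [7, -8, 0, -5]; R = [-3]

Step 1: lead(−21x⁶ − 32x⁵ + 78x⁴ − 43x³ + 88x² − 10x + 27) ÷ lead(D) = −21x⁶ ÷ −3x³ = 7x³. Subtract (7x³)·D = −21x⁶ − 56x⁵ + 14x⁴ − 42x³. Remainder: 24x⁵ + 64x⁴ − x³ + 88x² − 10x + 27.
Step 2: lead(24x⁵ + 64x⁴ − x³ + 88x² − 10x + 27) ÷ lead(D) = 24x⁵ ÷ −3x³ = −8x². Subtract (−8x²)·D = 24x⁵ + 64x⁴ − 16x³ + 48x². Remainder: 15x³ + 40x² − 10x + 27.
Step 3: lead(15x³ + 40x² − 10x + 27) ÷ lead(D) = 15x³ ÷ −3x³ = −5. Subtract (−5)·D = 15x³ + 40x² − 10x + 30. Remainder: −3.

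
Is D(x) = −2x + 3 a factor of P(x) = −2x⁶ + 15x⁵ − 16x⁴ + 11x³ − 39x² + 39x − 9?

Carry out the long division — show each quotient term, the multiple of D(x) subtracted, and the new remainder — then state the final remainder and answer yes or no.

Step 1: lead(−2x⁶ + 15x⁵ − 16x⁴ + 11x³ − 39x² + 39x − 9) ÷ lead(D) = −2x⁶ ÷ −2x = x⁵. Subtract (x⁵)·D = −2x⁶ + 3x⁵. Remainder: 12x⁵ − 16x⁴ + 11x³ − 39x² + 39x − 9.
Step 2: lead(12x⁵ − 16x⁴ + 11x³ − 39x² + 39x − 9) ÷ lead(D) = 12x⁵ ÷ −2x = −6x⁴. Subtract (−6x⁴)·D = 12x⁵ − 18x⁴. Remainder: 2x⁴ + 11x³ − 39x² + 39x − 9.
Step 3: lead(2x⁴ + 11x³ − 39x² + 39x − 9) ÷ lead(D) = 2x⁴ ÷ −2x = −x³. Subtract (−x³)·D = 2x⁴ − 3x³. Remainder: 14x³ − 39x² + 39x − 9.
Step 4: lead(14x³ − 39x² + 39x − 9) ÷ lead(D) = 14x³ ÷ −2x = −7x². Subtract (−7x²)·D = 14x³ − 21x². Remainder: −18x² + 39x − 9.
Step 5: lead(−18x² + 39x − 9) ÷ lead(D) = −18x² ÷ −2x = 9x. Subtract (9x)·D = −18x² + 27x. Remainder: 12x − 9.
Step 6: lead(12x − 9) ÷ lead(D) = 12x ÷ −2x = −6. Subtract (−6)·D = 12x − 18. Remainder: 9.

R(x) = 9, so D(x) is not a factor of P(x). no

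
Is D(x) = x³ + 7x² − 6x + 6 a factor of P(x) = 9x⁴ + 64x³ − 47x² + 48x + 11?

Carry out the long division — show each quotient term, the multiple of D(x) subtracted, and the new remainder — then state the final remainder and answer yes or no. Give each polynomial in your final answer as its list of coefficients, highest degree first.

Step 1: lead(9x⁴ + 64x³ − 47x² + 48x + 11) ÷ lead(D) = 9x⁴ ÷ x³ = 9x. Subtract (9x)·D = 9x⁴ + 63x³ − 54x² + 54x. Remainder: x³ + 7x² − 6x + 11.
Step 2: lead(x³ + 7x² − 6x + 11) ÷ lead(D) = x³ ÷ x³ = 1. Subtract (1)·D = x³ + 7x² − 6x + 6. Remainder: 5.

R = [5], so D(x) is not a factor of P(x). no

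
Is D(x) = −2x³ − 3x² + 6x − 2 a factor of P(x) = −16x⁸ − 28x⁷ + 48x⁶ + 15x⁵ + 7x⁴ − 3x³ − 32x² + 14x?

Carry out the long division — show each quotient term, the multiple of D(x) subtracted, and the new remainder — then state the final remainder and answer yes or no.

Step 1: lead(−16x⁸ − 28x⁷ + 48x⁶ + 15x⁵ + 7x⁴ − 3x³ − 32x² + 14x) ÷ lead(D) = −16x⁸ ÷ −2x³ = 8x⁵. Subtract (8x⁵)·D = −16x⁸ − 24x⁷ + 48x⁶ − 16x⁵. Remainder: −4x⁷ + 31x⁵ + 7x⁴ − 3x³ − 32x² + 14x.
Step 2: lead(−4x⁷ + 31x⁵ + 7x⁴ − 3x³ − 32x² + 14x) ÷ lead(D) = −4x⁷ ÷ −2x³ = 2x⁴. Subtract (2x⁴)·D = −4x⁷ − 6x⁶ + 12x⁵ − 4x⁴. Remainder: 6x⁶ + 19x⁵ + 11x⁴ − 3x³ − 32x² + 14x.
Step 3: lead(6x⁶ + 19x⁵ + 11x⁴ − 3x³ − 32x² + 14x) ÷ lead(D) = 6x⁶ ÷ −2x³ = −3x³. Subtract (−3x³)·D = 6x⁶ + 9x⁵ − 18x⁴ + 6x³. Remainder: 10x⁵ + 29x⁴ − 9x³ − 32x² + 14x.
Step 4: lead(10x⁵ + 29x⁴ − 9x³ − 32x² + 14x) ÷ lead(D) = 10x⁵ ÷ −2x³ = −5x². Subtract (−5x²)·D = 10x⁵ + 15x⁴ − 30x³ + 10x². Remainder: 14x⁴ + 21x³ − 42x² + 14x.
Step 5: lead(14x⁴ + 21x³ − 42x² + 14x) ÷ lead(D) = 14x⁴ ÷ −2x³ = −7x. Subtract (−7x)·D = 14x⁴ + 21x³ − 42x² + 14x. Remainder: 0.

R(x) = 0, so D(x) is a factor of P(x). yes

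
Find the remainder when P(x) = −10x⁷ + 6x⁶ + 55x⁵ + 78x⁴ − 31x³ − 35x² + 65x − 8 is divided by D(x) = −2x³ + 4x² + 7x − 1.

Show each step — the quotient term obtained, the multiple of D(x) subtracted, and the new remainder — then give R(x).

R(x) = 0

Step 1: lead(−10x⁷ + 6x⁶ + 55x⁵ + 78x⁴ − 31x³ − 35x² + 65x − 8) ÷ lead(D) = −10x⁷ ÷ −2x³ = 5x⁴. Subtract (5x⁴)·D = −10x⁷ + 20x⁶ + 35x⁵ − 5x⁴. Remainder: −14x⁶ + 20x⁵ + 83x⁴ − 31x³ − 35x² + 65x − 8.
Step 2: lead(−14x⁶ + 20x⁵ + 83x⁴ − 31x³ − 35x² + 65x − 8) ÷ lead(D) = −14x⁶ ÷ −2x³ = 7x³. Subtract (7x³)·D = −14x⁶ + 28x⁵ + 49x⁴ − 7x³. Remainder: −8x⁵ + 34x⁴ − 24x³ − 35x² + 65x − 8.
Step 3: lead(−8x⁵ + 34x⁴ − 24x³ − 35x² + 65x − 8) ÷ lead(D) = −8x⁵ ÷ −2x³ = 4x². Subtract (4x²)·D = −8x⁵ + 16x⁴ + 28x³ − 4x². Remainder: 18x⁴ − 52x³ − 31x² + 65x − 8.
Step 4: lead(18x⁴ − 52x³ − 31x² + 65x − 8) ÷ lead(D) = 18x⁴ ÷ −2x³ = −9x. Subtract (−9x)·D = 18x⁴ − 36x³ − 63x² + 9x. Remainder: −16x³ + 32x² + 56x − 8.
Step 5: lead(−16x³ + 32x² + 56x − 8) ÷ lead(D) = −16x³ ÷ −2x³ = 8. Subtract (8)·D = −16x³ + 32x² + 56x − 8. Remainder: 0.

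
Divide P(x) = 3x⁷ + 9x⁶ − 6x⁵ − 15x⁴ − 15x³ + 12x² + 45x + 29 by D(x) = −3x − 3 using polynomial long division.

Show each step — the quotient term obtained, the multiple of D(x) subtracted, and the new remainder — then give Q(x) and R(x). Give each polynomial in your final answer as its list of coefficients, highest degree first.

Step 1: lead(3x⁷ + 9x⁶ − 6x⁵ − 15x⁴ − 15x³ + 12x² + 45x + 29) ÷ lead(D) = 3x⁷ ÷ −3x = −x⁶. Subtract (−x⁶)·D = 3x⁷ + 3x⁶. Remainder: 6x⁶ − 6x⁵ − 15x⁴ − 15x³ + 12x² + 45x + 29.
Step 2: lead(6x⁶ − 6x⁵ − 15x⁴ − 15x³ + 12x² + 45x + 29) ÷ lead(D) = 6x⁶ ÷ −3x = −2x⁵. Subtract (−2x⁵)·D = 6x⁶ + 6x⁵. Remainder: −12x⁵ − 15x⁴ − 15x³ + 12x² + 45x + 29.
Step 3: lead(−12x⁵ − 15x⁴ − 15x³ + 12x² + 45x + 29) ÷ lead(D) = −12x⁵ ÷ −3x = 4x⁴. Subtract (4x⁴)·D = −12x⁵ − 12x⁴. Remainder: −3x⁴ − 15x³ + 12x² + 45x + 29.
Step 4: lead(−3x⁴ − 15x³ + 12x² + 45x + 29) ÷ lead(D) = −3x⁴ ÷ −3x = x³. Subtract (x³)·D = −3x⁴ − 3x³. Remainder: −12x³ + 12x² + 45x + 29.
Step 5: lead(−12x³ + 12x² + 45x + 29) ÷ lead(D) = −12x³ ÷ −3x = 4x². Subtract (4x²)·D = −12x³ − 12x². Remainder: 24x² + 45x + 29.
Step 6: lead(24x² + 45x + 29) ÷ lead(D) = 24x² ÷ −3x = −8x. Subtract (−8x)·D = 24x² + 24x. Remainder: 21x + 29.
Step 7: lead(21x + 29) ÷ lead(D) = 21x ÷ −3x = −7. Subtract (−7)·D = 21x + 21. Remainder: 8.

Q = [-1, -2, 4, 1, 4, -8, -7]; R = [8]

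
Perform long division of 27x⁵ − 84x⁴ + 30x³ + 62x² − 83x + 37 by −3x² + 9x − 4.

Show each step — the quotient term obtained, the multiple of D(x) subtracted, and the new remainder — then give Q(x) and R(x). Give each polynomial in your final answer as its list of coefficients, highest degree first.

Step 1: lead(27x⁵ − 84x⁴ + 30x³ + 62x² − 83x + 37) ÷ lead(D) = 27x⁵ ÷ −3x² = −9x³. Subtract (−9x³)·D = 27x⁵ − 81x⁴ + 36x³. Remainder: −3x⁴ − 6x³ + 62x² − 83x + 37.
Step 2: lead(−3x⁴ − 6x³ + 62x² − 83x + 37) ÷ lead(D) = −3x⁴ ÷ −3x² = x². Subtract (x²)·D = −3x⁴ + 9x³ − 4x². Remainder: −15x³ + 66x² − 83x + 37.
Step 3: lead(−15x³ + 66x² − 83x + 37) ÷ lead(D) = −15x³ ÷ −3x² = 5x. Subtract (5x)·D = −15x³ + 45x² − 20x. Remainder: 21x² − 63x + 37.
Step 4: lead(21x² − 63x + 37) ÷ lead(D) = 21x² ÷ −3x² = −7. Subtract (−7)·D = 21x² − 63x + 28. Remainder: 9.

Q = [-9, 1, 5, -7]; R = [9]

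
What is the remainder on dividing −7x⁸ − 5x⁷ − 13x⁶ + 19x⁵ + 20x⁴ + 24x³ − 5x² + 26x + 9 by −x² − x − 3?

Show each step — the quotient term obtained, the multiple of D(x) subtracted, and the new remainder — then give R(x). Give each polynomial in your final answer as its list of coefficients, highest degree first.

R = [3]

Step 1: lead(−7x⁸ − 5x⁷ − 13x⁶ + 19x⁵ + 20x⁴ + 24x³ − 5x² + 26x + 9) ÷ lead(D) = −7x⁸ ÷ −x² = 7x⁶. Subtract (7x⁶)·D = −7x⁸ − 7x⁷ − 21x⁶. Remainder: 2x⁷ + 8x⁶ + 19x⁵ + 20x⁴ + 24x³ − 5x² + 26x + 9.
Step 2: lead(2x⁷ + 8x⁶ + 19x⁵ + 20x⁴ + 24x³ − 5x² + 26x + 9) ÷ lead(D) = 2x⁷ ÷ −x² = −2x⁵. Subtract (−2x⁵)·D = 2x⁷ + 2x⁶ + 6x⁵. Remainder: 6x⁶ + 13x⁵ + 20x⁴ + 24x³ − 5x² + 26x + 9.
Step 3: lead(6x⁶ + 13x⁵ + 20x⁴ + 24x³ − 5x² + 26x + 9) ÷ lead(D) = 6x⁶ ÷ −x² = −6x⁴. Subtract (−6x⁴)·D = 6x⁶ + 6x⁵ + 18x⁴. Remainder: 7x⁵ + 2x⁴ + 24x³ − 5x² + 26x + 9.
Step 4: lead(7x⁵ + 2x⁴ + 24x³ − 5x² + 26x + 9) ÷ lead(D) = 7x⁵ ÷ −x² = −7x³. Subtract (−7x³)·D = 7x⁵ + 7x⁴ + 21x³. Remainder: −5x⁴ + 3x³ − 5x² + 26x + 9.
Step 5: lead(−5x⁴ + 3x³ − 5x² + 26x + 9) ÷ lead(D) = −5x⁴ ÷ −x² = 5x². Subtract (5x²)·D = −5x⁴ − 5x³ − 15x². Remainder: 8x³ + 10x² + 26x + 9.
Step 6: lead(8x³ + 10x² + 26x + 9) ÷ lead(D) = 8x³ ÷ −x² = −8x. Subtract (−8x)·D = 8x³ + 8x² + 24x. Remainder: 2x² + 2x + 9.
Step 7: lead(2x² + 2x + 9) ÷ lead(D) = 2x² ÷ −x² = −2. Subtract (−2)·D = 2x² + 2x + 6. Remainder: 3.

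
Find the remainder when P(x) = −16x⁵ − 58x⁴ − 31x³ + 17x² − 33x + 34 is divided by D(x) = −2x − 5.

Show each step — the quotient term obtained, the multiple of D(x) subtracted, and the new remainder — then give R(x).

R(x) = 4

Step 1: lead(−16x⁵ − 58x⁴ − 31x³ + 17x² − 33x + 34) ÷ lead(D) = −16x⁵ ÷ −2x = 8x⁴. Subtract (8x⁴)·D = −16x⁵ − 40x⁴. Remainder: −18x⁴ − 31x³ + 17x² − 33x + 34.
Step 2: lead(−18x⁴ − 31x³ + 17x² − 33x + 34) ÷ lead(D) = −18x⁴ ÷ −2x = 9x³. Subtract (9x³)·D = −18x⁴ − 45x³. Remainder: 14x³ + 17x² − 33x + 34.
Step 3: lead(14x³ + 17x² − 33x + 34) ÷ lead(D) = 14x³ ÷ −2x = −7x². Subtract (−7x²)·D = 14x³ + 35x². Remainder: −18x² − 33x + 34.
Step 4: lead(−18x² − 33x + 34) ÷ lead(D) = −18x² ÷ −2x = 9x. Subtract (9x)·D = −18x² − 45x. Remainder: 12x + 34.
Step 5: lead(12x + 34) ÷ lead(D) = 12x ÷ −2x = −6. Subtract (−6)·D = 12x + 30. Remainder: 4.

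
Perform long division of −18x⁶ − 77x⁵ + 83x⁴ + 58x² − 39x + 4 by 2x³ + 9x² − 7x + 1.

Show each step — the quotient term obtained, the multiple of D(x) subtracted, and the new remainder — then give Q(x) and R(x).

Q(x) = −9x³ + 2x² + x + 7; R(x) = 9x − 3

Step 1: lead(−18x⁶ − 77x⁵ + 83x⁴ + 58x² − 39x + 4) ÷ lead(D) = −18x⁶ ÷ 2x³ = −9x³. Subtract (−9x³)·D = −18x⁶ − 81x⁵ + 63x⁴ − 9x³. Remainder: 4x⁵ + 20x⁴ + 9x³ + 58x² − 39x + 4.
Step 2: lead(4x⁵ + 20x⁴ + 9x³ + 58x² − 39x + 4) ÷ lead(D) = 4x⁵ ÷ 2x³ = 2x². Subtract (2x²)·D = 4x⁵ + 18x⁴ − 14x³ + 2x². Remainder: 2x⁴ + 23x³ + 56x² − 39x + 4.
Step 3: lead(2x⁴ + 23x³ + 56x² − 39x + 4) ÷ lead(D) = 2x⁴ ÷ 2x³ = x. Subtract (x)·D = 2x⁴ + 9x³ − 7x² + x. Remainder: 14x³ + 63x² − 40x + 4.
Step 4: lead(14x³ + 63x² − 40x + 4) ÷ lead(D) = 14x³ ÷ 2x³ = 7. Subtract (7)·D = 14x³ + 63x² − 49x + 7. Remainder: 9x − 3.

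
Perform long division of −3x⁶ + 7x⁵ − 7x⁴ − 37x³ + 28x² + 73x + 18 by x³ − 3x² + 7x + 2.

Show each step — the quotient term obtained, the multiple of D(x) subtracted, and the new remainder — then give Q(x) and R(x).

Step 1: lead(−3x⁶ + 7x⁵ − 7x⁴ − 37x³ + 28x² + 73x + 18) ÷ lead(D) = −3x⁶ ÷ x³ = −3x³. Subtract (−3x³)·D = −3x⁶ + 9x⁵ − 21x⁴ − 6x³. Remainder: −2x⁵ + 14x⁴ − 31x³ + 28x² + 73x + 18.
Step 2: lead(−2x⁵ + 14x⁴ − 31x³ + 28x² + 73x + 18) ÷ lead(D) = −2x⁵ ÷ x³ = −2x². Subtract (−2x²)·D = −2x⁵ + 6x⁴ − 14x³ − 4x². Remainder: 8x⁴ − 17x³ + 32x² + 73x + 18.
Step 3: lead(8x⁴ − 17x³ + 32x² + 73x + 18) ÷ lead(D) = 8x⁴ ÷ x³ = 8x. Subtract (8x)·D = 8x⁴ − 24x³ + 56x² + 16x. Remainder: 7x³ − 24x² + 57x + 18.
Step 4: lead(7x³ − 24x² + 57x + 18) ÷ lead(D) = 7x³ ÷ x³ = 7. Subtract (7)·D = 7x³ − 21x² + 49x + 14. Remainder: −3x² + 8x + 4.

Q(x) = −3x³ − 2x² + 8x + 7; R(x) = −3x² + 8x + 4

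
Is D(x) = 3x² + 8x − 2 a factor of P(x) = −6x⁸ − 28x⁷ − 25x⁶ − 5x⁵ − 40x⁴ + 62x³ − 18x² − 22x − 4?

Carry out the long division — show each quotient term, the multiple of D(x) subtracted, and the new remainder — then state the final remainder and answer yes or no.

Step 1: lead(−6x⁸ − 28x⁷ − 25x⁶ − 5x⁵ − 40x⁴ + 62x³ − 18x² − 22x − 4) ÷ lead(D) = −6x⁸ ÷ 3x² = −2x⁶. Subtract (−2x⁶)·D = −6x⁸ − 16x⁷ + 4x⁶. Remainder: −12x⁷ − 29x⁶ − 5x⁵ − 40x⁴ + 62x³ − 18x² − 22x − 4.
Step 2: lead(−12x⁷ − 29x⁶ − 5x⁵ − 40x⁴ + 62x³ − 18x² − 22x − 4) ÷ lead(D) = −12x⁷ ÷ 3x² = −4x⁵. Subtract (−4x⁵)·D = −12x⁷ − 32x⁶ + 8x⁵. Remainder: 3x⁶ − 13x⁵ − 40x⁴ + 62x³ − 18x² − 22x − 4.
Step 3: lead(3x⁶ − 13x⁵ − 40x⁴ + 62x³ − 18x² − 22x − 4) ÷ lead(D) = 3x⁶ ÷ 3x² = x⁴. Subtract (x⁴)·D = 3x⁶ + 8x⁵ − 2x⁴. Remainder: −21x⁵ − 38x⁴ + 62x³ − 18x² − 22x − 4.
Step 4: lead(−21x⁵ − 38x⁴ + 62x³ − 18x² − 22x − 4) ÷ lead(D) = −21x⁵ ÷ 3x² = −7x³. Subtract (−7x³)·D = −21x⁵ − 56x⁴ + 14x³. Remainder: 18x⁴ + 48x³ − 18x² − 22x − 4.
Step 5: lead(18x⁴ + 48x³ − 18x² − 22x − 4) ÷ lead(D) = 18x⁴ ÷ 3x² = 6x². Subtract (6x²)·D = 18x⁴ + 48x³ − 12x². Remainder: −6x² − 22x − 4.
Step 6: lead(−6x² − 22x − 4) ÷ lead(D) = −6x² ÷ 3x² = −2. Subtract (−2)·D = −6x² − 16x + 4. Remainder: −6x − 8.

R(x) = −6x − 8, so D(x) is not a factor of P(x). no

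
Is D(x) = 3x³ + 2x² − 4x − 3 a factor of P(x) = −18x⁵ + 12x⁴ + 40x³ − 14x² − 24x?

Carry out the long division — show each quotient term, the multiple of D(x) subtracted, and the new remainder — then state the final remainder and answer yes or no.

Step 1: lead(−18x⁵ + 12x⁴ + 40x³ − 14x² − 24x) ÷ lead(D) = −18x⁵ ÷ 3x³ = −6x². Subtract (−6x²)·D = −18x⁵ − 12x⁴ + 24x³ + 18x². Remainder: 24x⁴ + 16x³ − 32x² − 24x.
Step 2: lead(24x⁴ + 16x³ − 32x² − 24x) ÷ lead(D) = 24x⁴ ÷ 3x³ = 8x. Subtract (8x)·D = 24x⁴ + 16x³ − 32x² − 24x. Remainder: 0.

R(x) = 0, so D(x) is a factor of P(x). yes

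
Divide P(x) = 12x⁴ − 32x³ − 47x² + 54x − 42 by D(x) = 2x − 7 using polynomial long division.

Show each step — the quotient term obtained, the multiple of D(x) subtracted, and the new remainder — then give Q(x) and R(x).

Q(x) = 6x³ + 5x² − 6x + 6; R(x) = 0

Step 1: lead(12x⁴ − 32x³ − 47x² + 54x − 42) ÷ lead(D) = 12x⁴ ÷ 2x = 6x³. Subtract (6x³)·D = 12x⁴ − 42x³. Remainder: 10x³ − 47x² + 54x − 42.
Step 2: lead(10x³ − 47x² + 54x − 42) ÷ lead(D) = 10x³ ÷ 2x = 5x². Subtract (5x²)·D = 10x³ − 35x². Remainder: −12x² + 54x − 42.
Step 3: lead(−12x² + 54x − 42) ÷ lead(D) = −12x² ÷ 2x = −6x. Subtract (−6x)·D = −12x² + 42x. Remainder: 12x − 42.
Step 4: lead(12x − 42) ÷ lead(D) = 12x ÷ 2x = 6. Subtract (6)·D = 12x − 42. Remainder: 0.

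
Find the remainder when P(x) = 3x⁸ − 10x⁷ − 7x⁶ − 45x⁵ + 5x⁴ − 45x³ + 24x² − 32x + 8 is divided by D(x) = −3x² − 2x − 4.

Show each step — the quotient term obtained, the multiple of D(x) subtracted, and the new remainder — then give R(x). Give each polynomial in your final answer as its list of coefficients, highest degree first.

Step 1: lead(3x⁸ − 10x⁷ − 7x⁶ − 45x⁵ + 5x⁴ − 45x³ + 24x² − 32x + 8) ÷ lead(D) = 3x⁸ ÷ −3x² = −x⁶. Subtract (−x⁶)·D = 3x⁸ + 2x⁷ + 4x⁶. Remainder: −12x⁷ − 11x⁶ − 45x⁵ + 5x⁴ − 45x³ + 24x² − 32x + 8.
Step 2: lead(−12x⁷ − 11x⁶ − 45x⁵ + 5x⁴ − 45x³ + 24x² − 32x + 8) ÷ lead(D) = −12x⁷ ÷ −3x² = 4x⁵. Subtract (4x⁵)·D = −12x⁷ − 8x⁶ − 16x⁵. Remainder: −3x⁶ − 29x⁵ + 5x⁴ − 45x³ + 24x² − 32x + 8.
Step 3: lead(−3x⁶ − 29x⁵ + 5x⁴ − 45x³ + 24x² − 32x + 8) ÷ lead(D) = −3x⁶ ÷ −3x² = x⁴. Subtract (x⁴)·D = −3x⁶ − 2x⁵ − 4x⁴. Remainder: −27x⁵ + 9x⁴ − 45x³ + 24x² − 32x + 8.
Step 4: lead(−27x⁵ + 9x⁴ − 45x³ + 24x² − 32x + 8) ÷ lead(D) = −27x⁵ ÷ −3x² = 9x³. Subtract (9x³)·D = −27x⁵ − 18x⁴ − 36x³. Remainder: 27x⁴ − 9x³ + 24x² − 32x + 8.
Step 5: lead(27x⁴ − 9x³ + 24x² − 32x + 8) ÷ lead(D) = 27x⁴ ÷ −3x² = −9x². Subtract (−9x²)·D = 27x⁴ + 18x³ + 36x². Remainder: −27x³ − 12x² − 32x + 8.
Step 6: lead(−27x³ − 12x² − 32x + 8) ÷ lead(D) = −27x³ ÷ −3x² = 9x. Subtract (9x)·D = −27x³ − 18x² − 36x. Remainder: 6x² + 4x + 8.
Step 7: lead(6x² + 4x + 8) ÷ lead(D) = 6x² ÷ −3x² = −2. Subtract (−2)·D = 6x² + 4x + 8. Remainder: 0.

R = [0]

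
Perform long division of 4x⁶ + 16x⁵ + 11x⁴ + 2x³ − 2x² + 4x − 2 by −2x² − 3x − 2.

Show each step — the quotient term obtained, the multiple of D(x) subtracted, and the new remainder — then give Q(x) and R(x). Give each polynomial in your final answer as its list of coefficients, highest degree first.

Q = [-2, -5, 4, -2, 0]; R = [-2]

Step 1: lead(4x⁶ + 16x⁵ + 11x⁴ + 2x³ − 2x² + 4x − 2) ÷ lead(D) = 4x⁶ ÷ −2x² = −2x⁴. Subtract (−2x⁴)·D = 4x⁶ + 6x⁵ + 4x⁴. Remainder: 10x⁵ + 7x⁴ + 2x³ − 2x² + 4x − 2.
Step 2: lead(10x⁵ + 7x⁴ + 2x³ − 2x² + 4x − 2) ÷ lead(D) = 10x⁵ ÷ −2x² = −5x³. Subtract (−5x³)·D = 10x⁵ + 15x⁴ + 10x³. Remainder: −8x⁴ − 8x³ − 2x² + 4x − 2.
Step 3: lead(−8x⁴ − 8x³ − 2x² + 4x − 2) ÷ lead(D) = −8x⁴ ÷ −2x² = 4x². Subtract (4x²)·D = −8x⁴ − 12x³ − 8x². Remainder: 4x³ + 6x² + 4x − 2.
Step 4: lead(4x³ + 6x² + 4x − 2) ÷ lead(D) = 4x³ ÷ −2x² = −2x. Subtract (−2x)·D = 4x³ + 6x² + 4x. Remainder: −2.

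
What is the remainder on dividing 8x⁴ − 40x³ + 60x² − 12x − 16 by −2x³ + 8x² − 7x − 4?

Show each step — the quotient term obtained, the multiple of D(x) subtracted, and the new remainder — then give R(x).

Step 1: lead(8x⁴ − 40x³ + 60x² − 12x − 16) ÷ lead(D) = 8x⁴ ÷ −2x³ = −4x. Subtract (−4x)·D = 8x⁴ − 32x³ + 28x² + 16x. Remainder: −8x³ + 32x² − 28x − 16.
Step 2: lead(−8x³ + 32x² − 28x − 16) ÷ lead(D) = −8x³ ÷ −2x³ = 4. Subtract (4)·D = −8x³ + 32x² − 28x − 16. Remainder: 0.

R(x) = 0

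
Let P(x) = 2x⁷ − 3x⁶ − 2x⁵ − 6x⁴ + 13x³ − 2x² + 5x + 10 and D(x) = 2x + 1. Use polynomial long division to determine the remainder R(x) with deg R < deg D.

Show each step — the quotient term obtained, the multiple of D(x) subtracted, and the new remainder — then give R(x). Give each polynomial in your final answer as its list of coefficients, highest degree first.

R = [5]

Step 1: lead(2x⁷ − 3x⁶ − 2x⁵ − 6x⁴ + 13x³ − 2x² + 5x + 10) ÷ lead(D) = 2x⁷ ÷ 2x = x⁶. Subtract (x⁶)·D = 2x⁷ + x⁶. Remainder: −4x⁶ − 2x⁵ − 6x⁴ + 13x³ − 2x² + 5x + 10.
Step 2: lead(−4x⁶ − 2x⁵ − 6x⁴ + 13x³ − 2x² + 5x + 10) ÷ lead(D) = −4x⁶ ÷ 2x = −2x⁵. Subtract (−2x⁵)·D = −4x⁶ − 2x⁵. Remainder: −6x⁴ + 13x³ − 2x² + 5x + 10.
Step 3: lead(−6x⁴ + 13x³ − 2x² + 5x + 10) ÷ lead(D) = −6x⁴ ÷ 2x = −3x³. Subtract (−3x³)·D = −6x⁴ − 3x³. Remainder: 16x³ − 2x² + 5x + 10.
Step 4: lead(16x³ − 2x² + 5x + 10) ÷ lead(D) = 16x³ ÷ 2x = 8x². Subtract (8x²)·D = 16x³ + 8x². Remainder: −10x² + 5x + 10.
Step 5: lead(−10x² + 5x + 10) ÷ lead(D) = −10x² ÷ 2x = −5x. Subtract (−5x)·D = −10x² − 5x. Remainder: 10x + 10.
Step 6: lead(10x + 10) ÷ lead(D) = 10x ÷ 2x = 5. Subtract (5)·D = 10x + 5. Remainder: 5.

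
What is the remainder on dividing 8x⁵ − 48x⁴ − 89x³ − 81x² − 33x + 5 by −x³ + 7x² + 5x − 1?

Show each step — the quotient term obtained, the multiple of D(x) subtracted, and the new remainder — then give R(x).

Step 1: lead(8x⁵ − 48x⁴ − 89x³ − 81x² − 33x + 5) ÷ lead(D) = 8x⁵ ÷ −x³ = −8x². Subtract (−8x²)·D = 8x⁵ − 56x⁴ − 40x³ + 8x². Remainder: 8x⁴ − 49x³ − 89x² − 33x + 5.
Step 2: lead(8x⁴ − 49x³ − 89x² − 33x + 5) ÷ lead(D) = 8x⁴ ÷ −x³ = −8x. Subtract (−8x)·D = 8x⁴ − 56x³ − 40x² + 8x. Remainder: 7x³ − 49x² − 41x + 5.
Step 3: lead(7x³ − 49x² − 41x + 5) ÷ lead(D) = 7x³ ÷ −x³ = −7. Subtract (−7)·D = 7x³ − 49x² − 35x + 7. Remainder: −6x − 2.

R(x) = −6x − 2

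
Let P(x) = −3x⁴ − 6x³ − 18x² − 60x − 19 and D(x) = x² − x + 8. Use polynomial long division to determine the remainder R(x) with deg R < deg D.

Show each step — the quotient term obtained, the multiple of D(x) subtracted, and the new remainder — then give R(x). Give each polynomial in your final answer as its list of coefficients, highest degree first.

Step 1: lead(−3x⁴ − 6x³ − 18x² − 60x − 19) ÷ lead(D) = −3x⁴ ÷ x² = −3x². Subtract (−3x²)·D = −3x⁴ + 3x³ − 24x². Remainder: −9x³ + 6x² − 60x − 19.
Step 2: lead(−9x³ + 6x² − 60x − 19) ÷ lead(D) = −9x³ ÷ x² = −9x. Subtract (−9x)·D = −9x³ + 9x² − 72x. Remainder: −3x² + 12x − 19.
Step 3: lead(−3x² + 12x − 19) ÷ lead(D) = −3x² ÷ x² = −3. Subtract (−3)·D = −3x² + 3x − 24. Remainder: 9x + 5.

R = [9, 5]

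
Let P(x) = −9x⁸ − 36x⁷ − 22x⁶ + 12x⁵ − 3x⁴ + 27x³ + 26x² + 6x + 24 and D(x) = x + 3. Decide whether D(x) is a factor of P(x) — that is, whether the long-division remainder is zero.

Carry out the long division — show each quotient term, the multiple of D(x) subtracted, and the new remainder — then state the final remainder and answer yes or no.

R(x) = −3, so D(x) is not a factor of P(x). no

Step 1: lead(−9x⁸ − 36x⁷ − 22x⁶ + 12x⁵ − 3x⁴ + 27x³ + 26x² + 6x + 24) ÷ lead(D) = −9x⁸ ÷ x = −9x⁷. Subtract (−9x⁷)·D = −9x⁸ − 27x⁷. Remainder: −9x⁷ − 22x⁶ + 12x⁵ − 3x⁴ + 27x³ + 26x² + 6x + 24.
Step 2: lead(−9x⁷ − 22x⁶ + 12x⁵ − 3x⁴ + 27x³ + 26x² + 6x + 24) ÷ lead(D) = −9x⁷ ÷ x = −9x⁶. Subtract (−9x⁶)·D = −9x⁷ − 27x⁶. Remainder: 5x⁶ + 12x⁵ − 3x⁴ + 27x³ + 26x² + 6x + 24.
Step 3: lead(5x⁶ + 12x⁵ − 3x⁴ + 27x³ + 26x² + 6x + 24) ÷ lead(D) = 5x⁶ ÷ x = 5x⁵. Subtract (5x⁵)·D = 5x⁶ + 15x⁵. Remainder: −3x⁵ − 3x⁴ + 27x³ + 26x² + 6x + 24.
Step 4: lead(−3x⁵ − 3x⁴ + 27x³ + 26x² + 6x + 24) ÷ lead(D) = −3x⁵ ÷ x = −3x⁴. Subtract (−3x⁴)·D = −3x⁵ − 9x⁴. Remainder: 6x⁴ + 27x³ + 26x² + 6x + 24.
Step 5: lead(6x⁴ + 27x³ + 26x² + 6x + 24) ÷ lead(D) = 6x⁴ ÷ x = 6x³. Subtract (6x³)·D = 6x⁴ + 18x³. Remainder: 9x³ + 26x² + 6x + 24.
Step 6: lead(9x³ + 26x² + 6x + 24) ÷ lead(D) = 9x³ ÷ x = 9x². Subtract (9x²)·D = 9x³ + 27x². Remainder: −x² + 6x + 24.
Step 7: lead(−x² + 6x + 24) ÷ lead(D) = −x² ÷ x = −x. Subtract (−x)·D = −x² − 3x. Remainder: 9x + 24.
Step 8: lead(9x + 24) ÷ lead(D) = 9x ÷ x = 9. Subtract (9)·D = 9x + 27. Remainder: −3.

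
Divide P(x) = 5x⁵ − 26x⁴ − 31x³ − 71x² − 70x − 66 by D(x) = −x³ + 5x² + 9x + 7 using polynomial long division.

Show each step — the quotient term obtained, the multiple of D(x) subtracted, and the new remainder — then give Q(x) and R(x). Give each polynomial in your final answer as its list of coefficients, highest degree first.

Step 1: lead(5x⁵ − 26x⁴ − 31x³ − 71x² − 70x − 66) ÷ lead(D) = 5x⁵ ÷ −x³ = −5x². Subtract (−5x²)·D = 5x⁵ − 25x⁴ − 45x³ − 35x². Remainder: −x⁴ + 14x³ − 36x² − 70x − 66.
Step 2: lead(−x⁴ + 14x³ − 36x² − 70x − 66) ÷ lead(D) = −x⁴ ÷ −x³ = x. Subtract (x)·D = −x⁴ + 5x³ + 9x² + 7x. Remainder: 9x³ − 45x² − 77x − 66.
Step 3: lead(9x³ − 45x² − 77x − 66) ÷ lead(D) = 9x³ ÷ −x³ = −9. Subtract (−9)·D = 9x³ − 45x² − 81x − 63. Remainder: 4x − 3.

Q = [-5, 1, -9]; R = [4, -3]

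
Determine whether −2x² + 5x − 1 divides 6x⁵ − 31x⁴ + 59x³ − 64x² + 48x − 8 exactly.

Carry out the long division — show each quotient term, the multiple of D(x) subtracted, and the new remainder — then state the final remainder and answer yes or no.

Step 1: lead(6x⁵ − 31x⁴ + 59x³ − 64x² + 48x − 8) ÷ lead(D) = 6x⁵ ÷ −2x² = −3x³. Subtract (−3x³)·D = 6x⁵ − 15x⁴ + 3x³. Remainder: −16x⁴ + 56x³ − 64x² + 48x − 8.
Step 2: lead(−16x⁴ + 56x³ − 64x² + 48x − 8) ÷ lead(D) = −16x⁴ ÷ −2x² = 8x². Subtract (8x²)·D = −16x⁴ + 40x³ − 8x². Remainder: 16x³ − 56x² + 48x − 8.
Step 3: lead(16x³ − 56x² + 48x − 8) ÷ lead(D) = 16x³ ÷ −2x² = −8x. Subtract (−8x)·D = 16x³ − 40x² + 8x. Remainder: −16x² + 40x − 8.
Step 4: lead(−16x² + 40x − 8) ÷ lead(D) = −16x² ÷ −2x² = 8. Subtract (8)·D = −16x² + 40x − 8. Remainder: 0.

R(x) = 0, so D(x) is a factor of P(x). yes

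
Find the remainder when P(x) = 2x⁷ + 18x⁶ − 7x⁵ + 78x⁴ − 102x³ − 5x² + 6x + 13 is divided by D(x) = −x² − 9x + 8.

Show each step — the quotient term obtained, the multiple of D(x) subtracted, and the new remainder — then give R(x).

Step 1: lead(2x⁷ + 18x⁶ − 7x⁵ + 78x⁴ − 102x³ − 5x² + 6x + 13) ÷ lead(D) = 2x⁷ ÷ −x² = −2x⁵. Subtract (−2x⁵)·D = 2x⁷ + 18x⁶ − 16x⁵. Remainder: 9x⁵ + 78x⁴ − 102x³ − 5x² + 6x + 13.
Step 2: lead(9x⁵ + 78x⁴ − 102x³ − 5x² + 6x + 13) ÷ lead(D) = 9x⁵ ÷ −x² = −9x³. Subtract (−9x³)·D = 9x⁵ + 81x⁴ − 72x³. Remainder: −3x⁴ − 30x³ − 5x² + 6x + 13.
Step 3: lead(−3x⁴ − 30x³ − 5x² + 6x + 13) ÷ lead(D) = −3x⁴ ÷ −x² = 3x². Subtract (3x²)·D = −3x⁴ − 27x³ + 24x². Remainder: −3x³ − 29x² + 6x + 13.
Step 4: lead(−3x³ − 29x² + 6x + 13) ÷ lead(D) = −3x³ ÷ −x² = 3x. Subtract (3x)·D = −3x³ − 27x² + 24x. Remainder: −2x² − 18x + 13.
Step 5: lead(−2x² − 18x + 13) ÷ lead(D) = −2x² ÷ −x² = 2. Subtract (2)·D = −2x² − 18x + 16. Remainder: −3.

R(x) = −3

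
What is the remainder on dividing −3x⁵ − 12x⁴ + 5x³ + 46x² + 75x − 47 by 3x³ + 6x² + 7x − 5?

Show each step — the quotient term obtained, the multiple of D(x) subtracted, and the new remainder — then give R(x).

R(x) = 7x² + 9x − 7

Step 1: lead(−3x⁵ − 12x⁴ + 5x³ + 46x² + 75x − 47) ÷ lead(D) = −3x⁵ ÷ 3x³ = −x². Subtract (−x²)·D = −3x⁵ − 6x⁴ − 7x³ + 5x². Remainder: −6x⁴ + 12x³ + 41x² + 75x − 47.
Step 2: lead(−6x⁴ + 12x³ + 41x² + 75x − 47) ÷ lead(D) = −6x⁴ ÷ 3x³ = −2x. Subtract (−2x)·D = −6x⁴ − 12x³ − 14x² + 10x. Remainder: 24x³ + 55x² + 65x − 47.
Step 3: lead(24x³ + 55x² + 65x − 47) ÷ lead(D) = 24x³ ÷ 3x³ = 8. Subtract (8)·D = 24x³ + 48x² + 56x − 40. Remainder: 7x² + 9x − 7.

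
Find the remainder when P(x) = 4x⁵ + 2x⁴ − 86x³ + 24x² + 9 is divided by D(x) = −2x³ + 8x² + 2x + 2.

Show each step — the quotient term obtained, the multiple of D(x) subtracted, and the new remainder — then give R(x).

R(x) = 6x² + 8x − 1

Step 1: lead(4x⁵ + 2x⁴ − 86x³ + 24x² + 9) ÷ lead(D) = 4x⁵ ÷ −2x³ = −2x². Subtract (−2x²)·D = 4x⁵ − 16x⁴ − 4x³ − 4x². Remainder: 18x⁴ − 82x³ + 28x² + 9.
Step 2: lead(18x⁴ − 82x³ + 28x² + 9) ÷ lead(D) = 18x⁴ ÷ −2x³ = −9x. Subtract (−9x)·D = 18x⁴ − 72x³ − 18x² − 18x. Remainder: −10x³ + 46x² + 18x + 9.
Step 3: lead(−10x³ + 46x² + 18x + 9) ÷ lead(D) = −10x³ ÷ −2x³ = 5. Subtract (5)·D = −10x³ + 40x² + 10x + 10. Remainder: 6x² + 8x − 1.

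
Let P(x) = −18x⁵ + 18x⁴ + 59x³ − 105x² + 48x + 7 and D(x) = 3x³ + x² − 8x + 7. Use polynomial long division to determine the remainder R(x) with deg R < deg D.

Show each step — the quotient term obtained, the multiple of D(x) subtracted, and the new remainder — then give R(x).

R(x) = 0

Step 1: lead(−18x⁵ + 18x⁴ + 59x³ − 105x² + 48x + 7) ÷ lead(D) = −18x⁵ ÷ 3x³ = −6x². Subtract (−6x²)·D = −18x⁵ − 6x⁴ + 48x³ − 42x². Remainder: 24x⁴ + 11x³ − 63x² + 48x + 7.
Step 2: lead(24x⁴ + 11x³ − 63x² + 48x + 7) ÷ lead(D) = 24x⁴ ÷ 3x³ = 8x. Subtract (8x)·D = 24x⁴ + 8x³ − 64x² + 56x. Remainder: 3x³ + x² − 8x + 7.
Step 3: lead(3x³ + x² − 8x + 7) ÷ lead(D) = 3x³ ÷ 3x³ = 1. Subtract (1)·D = 3x³ + x² − 8x + 7. Remainder: 0.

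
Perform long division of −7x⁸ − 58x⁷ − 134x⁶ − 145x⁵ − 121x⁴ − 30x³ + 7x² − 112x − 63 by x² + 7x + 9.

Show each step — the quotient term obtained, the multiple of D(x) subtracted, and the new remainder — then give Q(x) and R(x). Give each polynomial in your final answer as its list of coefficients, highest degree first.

Q = [-7, -9, -8, -8, 7, -7, -7]; R = [0]

Step 1: lead(−7x⁸ − 58x⁷ − 134x⁶ − 145x⁵ − 121x⁴ − 30x³ + 7x² − 112x − 63) ÷ lead(D) = −7x⁸ ÷ x² = −7x⁶. Subtract (−7x⁶)·D = −7x⁸ − 49x⁷ − 63x⁶. Remainder: −9x⁷ − 71x⁶ − 145x⁵ − 121x⁴ − 30x³ + 7x² − 112x − 63.
Step 2: lead(−9x⁷ − 71x⁶ − 145x⁵ − 121x⁴ − 30x³ + 7x² − 112x − 63) ÷ lead(D) = −9x⁷ ÷ x² = −9x⁵. Subtract (−9x⁵)·D = −9x⁷ − 63x⁶ − 81x⁵. Remainder: −8x⁶ − 64x⁵ − 121x⁴ − 30x³ + 7x² − 112x − 63.
Step 3: lead(−8x⁶ − 64x⁵ − 121x⁴ − 30x³ + 7x² − 112x − 63) ÷ lead(D) = −8x⁶ ÷ x² = −8x⁴. Subtract (−8x⁴)·D = −8x⁶ − 56x⁵ − 72x⁴. Remainder: −8x⁵ − 49x⁴ − 30x³ + 7x² − 112x − 63.
Step 4: lead(−8x⁵ − 49x⁴ − 30x³ + 7x² − 112x − 63) ÷ lead(D) = −8x⁵ ÷ x² = −8x³. Subtract (−8x³)·D = −8x⁵ − 56x⁴ − 72x³. Remainder: 7x⁴ + 42x³ + 7x² − 112x − 63.
Step 5: lead(7x⁴ + 42x³ + 7x² − 112x − 63) ÷ lead(D) = 7x⁴ ÷ x² = 7x². Subtract (7x²)·D = 7x⁴ + 49x³ + 63x². Remainder: −7x³ − 56x² − 112x − 63.
Step 6: lead(−7x³ − 56x² − 112x − 63) ÷ lead(D) = −7x³ ÷ x² = −7x. Subtract (−7x)·D = −7x³ − 49x² − 63x. Remainder: −7x² − 49x − 63.
Step 7: lead(−7x² − 49x − 63) ÷ lead(D) = −7x² ÷ x² = −7. Subtract (−7)·D = −7x² − 49x − 63. Remainder: 0.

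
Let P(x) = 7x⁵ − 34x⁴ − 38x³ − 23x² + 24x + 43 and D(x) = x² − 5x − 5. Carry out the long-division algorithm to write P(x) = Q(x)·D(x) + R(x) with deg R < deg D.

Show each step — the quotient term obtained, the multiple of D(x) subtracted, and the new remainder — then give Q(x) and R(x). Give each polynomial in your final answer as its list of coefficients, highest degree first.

Q = [7, 1, 2, -8]; R = [-6, 3]

Step 1: lead(7x⁵ − 34x⁴ − 38x³ − 23x² + 24x + 43) ÷ lead(D) = 7x⁵ ÷ x² = 7x³. Subtract (7x³)·D = 7x⁵ − 35x⁴ − 35x³. Remainder: x⁴ − 3x³ − 23x² + 24x + 43.
Step 2: lead(x⁴ − 3x³ − 23x² + 24x + 43) ÷ lead(D) = x⁴ ÷ x² = x². Subtract (x²)·D = x⁴ − 5x³ − 5x². Remainder: 2x³ − 18x² + 24x + 43.
Step 3: lead(2x³ − 18x² + 24x + 43) ÷ lead(D) = 2x³ ÷ x² = 2x. Subtract (2x)·D = 2x³ − 10x² − 10x. Remainder: −8x² + 34x + 43.
Step 4: lead(−8x² + 34x + 43) ÷ lead(D) = −8x² ÷ x² = −8. Subtract (−8)·D = −8x² + 40x + 40. Remainder: −6x + 3.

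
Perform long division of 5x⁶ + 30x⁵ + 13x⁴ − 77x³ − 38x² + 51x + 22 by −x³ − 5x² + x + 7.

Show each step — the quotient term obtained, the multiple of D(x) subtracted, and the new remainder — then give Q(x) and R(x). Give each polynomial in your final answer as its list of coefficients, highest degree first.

Step 1: lead(5x⁶ + 30x⁵ + 13x⁴ − 77x³ − 38x² + 51x + 22) ÷ lead(D) = 5x⁶ ÷ −x³ = −5x³. Subtract (−5x³)·D = 5x⁶ + 25x⁵ − 5x⁴ − 35x³. Remainder: 5x⁵ + 18x⁴ − 42x³ − 38x² + 51x + 22.
Step 2: lead(5x⁵ + 18x⁴ − 42x³ − 38x² + 51x + 22) ÷ lead(D) = 5x⁵ ÷ −x³ = −5x². Subtract (−5x²)·D = 5x⁵ + 25x⁴ − 5x³ − 35x². Remainder: −7x⁴ − 37x³ − 3x² + 51x + 22.
Step 3: lead(−7x⁴ − 37x³ − 3x² + 51x + 22) ÷ lead(D) = −7x⁴ ÷ −x³ = 7x. Subtract (7x)·D = −7x⁴ − 35x³ + 7x² + 49x. Remainder: −2x³ − 10x² + 2x + 22.
Step 4: lead(−2x³ − 10x² + 2x + 22) ÷ lead(D) = −2x³ ÷ −x³ = 2. Subtract (2)·D = −2x³ − 10x² + 2x + 14. Remainder: 8.

Q = [-5, -5, 7, 2]; R = [8]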